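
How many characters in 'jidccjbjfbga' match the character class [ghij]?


Character class [ghij] matches any of: {g, h, i, j}
Scanning string 'jidccjbjfbga' character by character:
  pos 0: 'j' -> MATCH
  pos 1: 'i' -> MATCH
  pos 2: 'd' -> no
  pos 3: 'c' -> no
  pos 4: 'c' -> no
  pos 5: 'j' -> MATCH
  pos 6: 'b' -> no
  pos 7: 'j' -> MATCH
  pos 8: 'f' -> no
  pos 9: 'b' -> no
  pos 10: 'g' -> MATCH
  pos 11: 'a' -> no
Total matches: 5

5


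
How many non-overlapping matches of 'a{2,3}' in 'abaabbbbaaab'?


Pattern 'a{2,3}' matches between 2 and 3 consecutive a's (greedy).
String: 'abaabbbbaaab'
Finding runs of a's and applying greedy matching:
  Run at pos 0: 'a' (length 1)
  Run at pos 2: 'aa' (length 2)
  Run at pos 8: 'aaa' (length 3)
Matches: ['aa', 'aaa']
Count: 2

2


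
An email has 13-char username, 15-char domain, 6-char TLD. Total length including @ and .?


An email address has format: username@domain.tld
Username length: 13
'@' character: 1
Domain length: 15
'.' character: 1
TLD length: 6
Total = 13 + 1 + 15 + 1 + 6 = 36

36


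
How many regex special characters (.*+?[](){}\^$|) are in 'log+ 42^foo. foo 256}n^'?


Regex special characters are: . * + ? [ ] ( ) { } \ ^ $ |
Scanning 'log+ 42^foo. foo 256}n^':
  pos 3: '+' -> SPECIAL
  pos 7: '^' -> SPECIAL
  pos 11: '.' -> SPECIAL
  pos 20: '}' -> SPECIAL
  pos 22: '^' -> SPECIAL
Special chars found: ['+', '^', '.', '}', '^']
Total: 5

5


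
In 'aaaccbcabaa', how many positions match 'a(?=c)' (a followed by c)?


Lookahead 'a(?=c)' matches 'a' only when followed by 'c'.
String: 'aaaccbcabaa'
Checking each position where char is 'a':
  pos 0: 'a' -> no (next='a')
  pos 1: 'a' -> no (next='a')
  pos 2: 'a' -> MATCH (next='c')
  pos 7: 'a' -> no (next='b')
  pos 9: 'a' -> no (next='a')
Matching positions: [2]
Count: 1

1


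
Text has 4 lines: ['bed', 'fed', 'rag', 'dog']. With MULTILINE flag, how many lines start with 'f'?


With MULTILINE flag, ^ matches the start of each line.
Lines: ['bed', 'fed', 'rag', 'dog']
Checking which lines start with 'f':
  Line 1: 'bed' -> no
  Line 2: 'fed' -> MATCH
  Line 3: 'rag' -> no
  Line 4: 'dog' -> no
Matching lines: ['fed']
Count: 1

1


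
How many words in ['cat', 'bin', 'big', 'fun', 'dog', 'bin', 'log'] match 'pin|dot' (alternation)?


Alternation 'pin|dot' matches either 'pin' or 'dot'.
Checking each word:
  'cat' -> no
  'bin' -> no
  'big' -> no
  'fun' -> no
  'dog' -> no
  'bin' -> no
  'log' -> no
Matches: []
Count: 0

0


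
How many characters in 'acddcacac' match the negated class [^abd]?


Negated class [^abd] matches any char NOT in {a, b, d}
Scanning 'acddcacac':
  pos 0: 'a' -> no (excluded)
  pos 1: 'c' -> MATCH
  pos 2: 'd' -> no (excluded)
  pos 3: 'd' -> no (excluded)
  pos 4: 'c' -> MATCH
  pos 5: 'a' -> no (excluded)
  pos 6: 'c' -> MATCH
  pos 7: 'a' -> no (excluded)
  pos 8: 'c' -> MATCH
Total matches: 4

4


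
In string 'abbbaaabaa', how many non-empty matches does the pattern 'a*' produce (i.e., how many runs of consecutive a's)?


Pattern 'a*' matches zero or more a's. We want non-empty runs of consecutive a's.
String: 'abbbaaabaa'
Walking through the string to find runs of a's:
  Run 1: positions 0-0 -> 'a'
  Run 2: positions 4-6 -> 'aaa'
  Run 3: positions 8-9 -> 'aa'
Non-empty runs found: ['a', 'aaa', 'aa']
Count: 3

3


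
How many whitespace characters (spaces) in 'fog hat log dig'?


\s matches whitespace characters (spaces, tabs, etc.).
Text: 'fog hat log dig'
This text has 4 words separated by spaces.
Number of spaces = number of words - 1 = 4 - 1 = 3

3


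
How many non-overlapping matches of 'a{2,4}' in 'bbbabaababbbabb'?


Pattern 'a{2,4}' matches between 2 and 4 consecutive a's (greedy).
String: 'bbbabaababbbabb'
Finding runs of a's and applying greedy matching:
  Run at pos 3: 'a' (length 1)
  Run at pos 5: 'aa' (length 2)
  Run at pos 8: 'a' (length 1)
  Run at pos 12: 'a' (length 1)
Matches: ['aa']
Count: 1

1


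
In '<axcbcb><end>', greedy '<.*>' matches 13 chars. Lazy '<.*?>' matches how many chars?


Greedy '<.*>' tries to match as MUCH as possible.
Lazy '<.*?>' tries to match as LITTLE as possible.

String: '<axcbcb><end>'
Greedy '<.*>' starts at first '<' and extends to the LAST '>': '<axcbcb><end>' (13 chars)
Lazy '<.*?>' starts at first '<' and stops at the FIRST '>': '<axcbcb>' (8 chars)

8


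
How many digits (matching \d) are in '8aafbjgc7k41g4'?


\d matches any digit 0-9.
Scanning '8aafbjgc7k41g4':
  pos 0: '8' -> DIGIT
  pos 8: '7' -> DIGIT
  pos 10: '4' -> DIGIT
  pos 11: '1' -> DIGIT
  pos 13: '4' -> DIGIT
Digits found: ['8', '7', '4', '1', '4']
Total: 5

5


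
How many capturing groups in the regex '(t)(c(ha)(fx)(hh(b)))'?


To count capturing groups, count each '(' that starts a group.
Pattern: '(t)(c(ha)(fx)(hh(b)))'
Walking through the pattern:
  Position 0: '(' -> group #1
  Position 3: '(' -> group #2
  Position 5: '(' -> group #3
  Position 9: '(' -> group #4
  Position 13: '(' -> group #5
  Position 16: '(' -> group #6
Total capturing groups: 6

6


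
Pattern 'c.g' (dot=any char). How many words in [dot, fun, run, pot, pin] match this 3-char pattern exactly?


Pattern 'c.g' means: starts with 'c', any single char, ends with 'g'.
Checking each word (must be exactly 3 chars):
  'dot' (len=3): no
  'fun' (len=3): no
  'run' (len=3): no
  'pot' (len=3): no
  'pin' (len=3): no
Matching words: []
Total: 0

0


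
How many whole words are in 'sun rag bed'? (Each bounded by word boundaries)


Word boundaries (\b) mark the start/end of each word.
Text: 'sun rag bed'
Splitting by whitespace:
  Word 1: 'sun'
  Word 2: 'rag'
  Word 3: 'bed'
Total whole words: 3

3


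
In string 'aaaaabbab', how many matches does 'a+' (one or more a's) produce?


Pattern 'a+' matches one or more consecutive a's.
String: 'aaaaabbab'
Scanning for runs of a:
  Match 1: 'aaaaa' (length 5)
  Match 2: 'a' (length 1)
Total matches: 2

2


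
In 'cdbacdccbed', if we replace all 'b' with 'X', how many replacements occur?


re.sub('b', 'X', text) replaces every occurrence of 'b' with 'X'.
Text: 'cdbacdccbed'
Scanning for 'b':
  pos 2: 'b' -> replacement #1
  pos 8: 'b' -> replacement #2
Total replacements: 2

2


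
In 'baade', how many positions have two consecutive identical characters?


Looking for consecutive identical characters in 'baade':
  pos 0-1: 'b' vs 'a' -> different
  pos 1-2: 'a' vs 'a' -> MATCH ('aa')
  pos 2-3: 'a' vs 'd' -> different
  pos 3-4: 'd' vs 'e' -> different
Consecutive identical pairs: ['aa']
Count: 1

1


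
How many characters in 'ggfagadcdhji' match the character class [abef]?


Character class [abef] matches any of: {a, b, e, f}
Scanning string 'ggfagadcdhji' character by character:
  pos 0: 'g' -> no
  pos 1: 'g' -> no
  pos 2: 'f' -> MATCH
  pos 3: 'a' -> MATCH
  pos 4: 'g' -> no
  pos 5: 'a' -> MATCH
  pos 6: 'd' -> no
  pos 7: 'c' -> no
  pos 8: 'd' -> no
  pos 9: 'h' -> no
  pos 10: 'j' -> no
  pos 11: 'i' -> no
Total matches: 3

3


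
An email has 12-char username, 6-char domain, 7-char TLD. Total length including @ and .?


An email address has format: username@domain.tld
Username length: 12
'@' character: 1
Domain length: 6
'.' character: 1
TLD length: 7
Total = 12 + 1 + 6 + 1 + 7 = 27

27


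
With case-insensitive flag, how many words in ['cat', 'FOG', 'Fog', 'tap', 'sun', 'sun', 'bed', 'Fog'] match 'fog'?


Case-insensitive matching: compare each word's lowercase form to 'fog'.
  'cat' -> lower='cat' -> no
  'FOG' -> lower='fog' -> MATCH
  'Fog' -> lower='fog' -> MATCH
  'tap' -> lower='tap' -> no
  'sun' -> lower='sun' -> no
  'sun' -> lower='sun' -> no
  'bed' -> lower='bed' -> no
  'Fog' -> lower='fog' -> MATCH
Matches: ['FOG', 'Fog', 'Fog']
Count: 3

3


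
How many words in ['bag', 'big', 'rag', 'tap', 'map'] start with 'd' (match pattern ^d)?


Pattern ^d anchors to start of word. Check which words begin with 'd':
  'bag' -> no
  'big' -> no
  'rag' -> no
  'tap' -> no
  'map' -> no
Matching words: []
Count: 0

0


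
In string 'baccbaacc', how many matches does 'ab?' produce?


Pattern 'ab?' matches 'a' optionally followed by 'b'.
String: 'baccbaacc'
Scanning left to right for 'a' then checking next char:
  Match 1: 'a' (a not followed by b)
  Match 2: 'a' (a not followed by b)
  Match 3: 'a' (a not followed by b)
Total matches: 3

3


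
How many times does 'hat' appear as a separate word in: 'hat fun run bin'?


Scanning each word for exact match 'hat':
  Word 1: 'hat' -> MATCH
  Word 2: 'fun' -> no
  Word 3: 'run' -> no
  Word 4: 'bin' -> no
Total matches: 1

1


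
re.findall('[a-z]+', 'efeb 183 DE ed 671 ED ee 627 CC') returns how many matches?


Pattern '[a-z]+' finds one or more lowercase letters.
Text: 'efeb 183 DE ed 671 ED ee 627 CC'
Scanning for matches:
  Match 1: 'efeb'
  Match 2: 'ed'
  Match 3: 'ee'
Total matches: 3

3


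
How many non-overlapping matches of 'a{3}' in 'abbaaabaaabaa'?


Pattern 'a{3}' matches exactly 3 consecutive a's (greedy, non-overlapping).
String: 'abbaaabaaabaa'
Scanning for runs of a's:
  Run at pos 0: 'a' (length 1) -> 0 match(es)
  Run at pos 3: 'aaa' (length 3) -> 1 match(es)
  Run at pos 7: 'aaa' (length 3) -> 1 match(es)
  Run at pos 11: 'aa' (length 2) -> 0 match(es)
Matches found: ['aaa', 'aaa']
Total: 2

2


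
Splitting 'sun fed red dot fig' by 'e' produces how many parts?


Splitting by 'e' breaks the string at each occurrence of the separator.
Text: 'sun fed red dot fig'
Parts after split:
  Part 1: 'sun f'
  Part 2: 'd r'
  Part 3: 'd dot fig'
Total parts: 3

3


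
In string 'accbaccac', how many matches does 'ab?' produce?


Pattern 'ab?' matches 'a' optionally followed by 'b'.
String: 'accbaccac'
Scanning left to right for 'a' then checking next char:
  Match 1: 'a' (a not followed by b)
  Match 2: 'a' (a not followed by b)
  Match 3: 'a' (a not followed by b)
Total matches: 3

3


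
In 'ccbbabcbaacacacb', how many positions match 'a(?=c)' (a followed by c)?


Lookahead 'a(?=c)' matches 'a' only when followed by 'c'.
String: 'ccbbabcbaacacacb'
Checking each position where char is 'a':
  pos 4: 'a' -> no (next='b')
  pos 8: 'a' -> no (next='a')
  pos 9: 'a' -> MATCH (next='c')
  pos 11: 'a' -> MATCH (next='c')
  pos 13: 'a' -> MATCH (next='c')
Matching positions: [9, 11, 13]
Count: 3

3


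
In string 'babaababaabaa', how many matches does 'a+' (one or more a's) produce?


Pattern 'a+' matches one or more consecutive a's.
String: 'babaababaabaa'
Scanning for runs of a:
  Match 1: 'a' (length 1)
  Match 2: 'aa' (length 2)
  Match 3: 'a' (length 1)
  Match 4: 'aa' (length 2)
  Match 5: 'aa' (length 2)
Total matches: 5

5


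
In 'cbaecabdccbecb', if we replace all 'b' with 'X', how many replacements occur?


re.sub('b', 'X', text) replaces every occurrence of 'b' with 'X'.
Text: 'cbaecabdccbecb'
Scanning for 'b':
  pos 1: 'b' -> replacement #1
  pos 6: 'b' -> replacement #2
  pos 10: 'b' -> replacement #3
  pos 13: 'b' -> replacement #4
Total replacements: 4

4


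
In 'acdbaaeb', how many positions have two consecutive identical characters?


Looking for consecutive identical characters in 'acdbaaeb':
  pos 0-1: 'a' vs 'c' -> different
  pos 1-2: 'c' vs 'd' -> different
  pos 2-3: 'd' vs 'b' -> different
  pos 3-4: 'b' vs 'a' -> different
  pos 4-5: 'a' vs 'a' -> MATCH ('aa')
  pos 5-6: 'a' vs 'e' -> different
  pos 6-7: 'e' vs 'b' -> different
Consecutive identical pairs: ['aa']
Count: 1

1


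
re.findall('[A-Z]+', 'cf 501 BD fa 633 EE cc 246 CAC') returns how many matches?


Pattern '[A-Z]+' finds one or more uppercase letters.
Text: 'cf 501 BD fa 633 EE cc 246 CAC'
Scanning for matches:
  Match 1: 'BD'
  Match 2: 'EE'
  Match 3: 'CAC'
Total matches: 3

3


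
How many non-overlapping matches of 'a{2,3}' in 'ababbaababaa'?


Pattern 'a{2,3}' matches between 2 and 3 consecutive a's (greedy).
String: 'ababbaababaa'
Finding runs of a's and applying greedy matching:
  Run at pos 0: 'a' (length 1)
  Run at pos 2: 'a' (length 1)
  Run at pos 5: 'aa' (length 2)
  Run at pos 8: 'a' (length 1)
  Run at pos 10: 'aa' (length 2)
Matches: ['aa', 'aa']
Count: 2

2


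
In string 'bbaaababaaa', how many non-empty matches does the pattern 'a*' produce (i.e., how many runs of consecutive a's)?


Pattern 'a*' matches zero or more a's. We want non-empty runs of consecutive a's.
String: 'bbaaababaaa'
Walking through the string to find runs of a's:
  Run 1: positions 2-4 -> 'aaa'
  Run 2: positions 6-6 -> 'a'
  Run 3: positions 8-10 -> 'aaa'
Non-empty runs found: ['aaa', 'a', 'aaa']
Count: 3

3


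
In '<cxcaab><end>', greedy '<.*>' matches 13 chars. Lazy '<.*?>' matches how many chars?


Greedy '<.*>' tries to match as MUCH as possible.
Lazy '<.*?>' tries to match as LITTLE as possible.

String: '<cxcaab><end>'
Greedy '<.*>' starts at first '<' and extends to the LAST '>': '<cxcaab><end>' (13 chars)
Lazy '<.*?>' starts at first '<' and stops at the FIRST '>': '<cxcaab>' (8 chars)

8


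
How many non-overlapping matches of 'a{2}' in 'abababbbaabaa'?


Pattern 'a{2}' matches exactly 2 consecutive a's (greedy, non-overlapping).
String: 'abababbbaabaa'
Scanning for runs of a's:
  Run at pos 0: 'a' (length 1) -> 0 match(es)
  Run at pos 2: 'a' (length 1) -> 0 match(es)
  Run at pos 4: 'a' (length 1) -> 0 match(es)
  Run at pos 8: 'aa' (length 2) -> 1 match(es)
  Run at pos 11: 'aa' (length 2) -> 1 match(es)
Matches found: ['aa', 'aa']
Total: 2

2


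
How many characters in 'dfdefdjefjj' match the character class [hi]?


Character class [hi] matches any of: {h, i}
Scanning string 'dfdefdjefjj' character by character:
  pos 0: 'd' -> no
  pos 1: 'f' -> no
  pos 2: 'd' -> no
  pos 3: 'e' -> no
  pos 4: 'f' -> no
  pos 5: 'd' -> no
  pos 6: 'j' -> no
  pos 7: 'e' -> no
  pos 8: 'f' -> no
  pos 9: 'j' -> no
  pos 10: 'j' -> no
Total matches: 0

0


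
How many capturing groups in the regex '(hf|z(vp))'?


To count capturing groups, count each '(' that starts a group.
Pattern: '(hf|z(vp))'
Walking through the pattern:
  Position 0: '(' -> group #1
  Position 5: '(' -> group #2
Total capturing groups: 2

2


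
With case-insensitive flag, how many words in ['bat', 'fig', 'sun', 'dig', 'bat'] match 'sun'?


Case-insensitive matching: compare each word's lowercase form to 'sun'.
  'bat' -> lower='bat' -> no
  'fig' -> lower='fig' -> no
  'sun' -> lower='sun' -> MATCH
  'dig' -> lower='dig' -> no
  'bat' -> lower='bat' -> no
Matches: ['sun']
Count: 1

1


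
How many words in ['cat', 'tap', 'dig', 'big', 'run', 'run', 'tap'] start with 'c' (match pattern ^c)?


Pattern ^c anchors to start of word. Check which words begin with 'c':
  'cat' -> MATCH (starts with 'c')
  'tap' -> no
  'dig' -> no
  'big' -> no
  'run' -> no
  'run' -> no
  'tap' -> no
Matching words: ['cat']
Count: 1

1


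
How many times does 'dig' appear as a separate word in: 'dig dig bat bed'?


Scanning each word for exact match 'dig':
  Word 1: 'dig' -> MATCH
  Word 2: 'dig' -> MATCH
  Word 3: 'bat' -> no
  Word 4: 'bed' -> no
Total matches: 2

2


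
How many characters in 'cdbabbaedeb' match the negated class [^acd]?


Negated class [^acd] matches any char NOT in {a, c, d}
Scanning 'cdbabbaedeb':
  pos 0: 'c' -> no (excluded)
  pos 1: 'd' -> no (excluded)
  pos 2: 'b' -> MATCH
  pos 3: 'a' -> no (excluded)
  pos 4: 'b' -> MATCH
  pos 5: 'b' -> MATCH
  pos 6: 'a' -> no (excluded)
  pos 7: 'e' -> MATCH
  pos 8: 'd' -> no (excluded)
  pos 9: 'e' -> MATCH
  pos 10: 'b' -> MATCH
Total matches: 6

6


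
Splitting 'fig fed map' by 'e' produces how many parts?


Splitting by 'e' breaks the string at each occurrence of the separator.
Text: 'fig fed map'
Parts after split:
  Part 1: 'fig f'
  Part 2: 'd map'
Total parts: 2

2


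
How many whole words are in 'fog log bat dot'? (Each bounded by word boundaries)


Word boundaries (\b) mark the start/end of each word.
Text: 'fog log bat dot'
Splitting by whitespace:
  Word 1: 'fog'
  Word 2: 'log'
  Word 3: 'bat'
  Word 4: 'dot'
Total whole words: 4

4


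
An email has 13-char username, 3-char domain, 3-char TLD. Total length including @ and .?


An email address has format: username@domain.tld
Username length: 13
'@' character: 1
Domain length: 3
'.' character: 1
TLD length: 3
Total = 13 + 1 + 3 + 1 + 3 = 21

21


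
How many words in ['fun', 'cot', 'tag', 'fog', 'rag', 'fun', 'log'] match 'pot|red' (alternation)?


Alternation 'pot|red' matches either 'pot' or 'red'.
Checking each word:
  'fun' -> no
  'cot' -> no
  'tag' -> no
  'fog' -> no
  'rag' -> no
  'fun' -> no
  'log' -> no
Matches: []
Count: 0

0


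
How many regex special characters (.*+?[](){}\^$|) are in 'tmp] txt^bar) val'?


Regex special characters are: . * + ? [ ] ( ) { } \ ^ $ |
Scanning 'tmp] txt^bar) val':
  pos 3: ']' -> SPECIAL
  pos 8: '^' -> SPECIAL
  pos 12: ')' -> SPECIAL
Special chars found: [']', '^', ')']
Total: 3

3


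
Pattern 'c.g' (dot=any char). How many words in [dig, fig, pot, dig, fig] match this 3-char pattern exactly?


Pattern 'c.g' means: starts with 'c', any single char, ends with 'g'.
Checking each word (must be exactly 3 chars):
  'dig' (len=3): no
  'fig' (len=3): no
  'pot' (len=3): no
  'dig' (len=3): no
  'fig' (len=3): no
Matching words: []
Total: 0

0


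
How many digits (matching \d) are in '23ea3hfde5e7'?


\d matches any digit 0-9.
Scanning '23ea3hfde5e7':
  pos 0: '2' -> DIGIT
  pos 1: '3' -> DIGIT
  pos 4: '3' -> DIGIT
  pos 9: '5' -> DIGIT
  pos 11: '7' -> DIGIT
Digits found: ['2', '3', '3', '5', '7']
Total: 5

5


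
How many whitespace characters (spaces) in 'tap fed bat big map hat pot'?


\s matches whitespace characters (spaces, tabs, etc.).
Text: 'tap fed bat big map hat pot'
This text has 7 words separated by spaces.
Number of spaces = number of words - 1 = 7 - 1 = 6

6


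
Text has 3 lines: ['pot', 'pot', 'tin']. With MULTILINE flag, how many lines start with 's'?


With MULTILINE flag, ^ matches the start of each line.
Lines: ['pot', 'pot', 'tin']
Checking which lines start with 's':
  Line 1: 'pot' -> no
  Line 2: 'pot' -> no
  Line 3: 'tin' -> no
Matching lines: []
Count: 0

0


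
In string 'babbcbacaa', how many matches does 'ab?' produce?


Pattern 'ab?' matches 'a' optionally followed by 'b'.
String: 'babbcbacaa'
Scanning left to right for 'a' then checking next char:
  Match 1: 'ab' (a followed by b)
  Match 2: 'a' (a not followed by b)
  Match 3: 'a' (a not followed by b)
  Match 4: 'a' (a not followed by b)
Total matches: 4

4


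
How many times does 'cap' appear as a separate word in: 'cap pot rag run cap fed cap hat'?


Scanning each word for exact match 'cap':
  Word 1: 'cap' -> MATCH
  Word 2: 'pot' -> no
  Word 3: 'rag' -> no
  Word 4: 'run' -> no
  Word 5: 'cap' -> MATCH
  Word 6: 'fed' -> no
  Word 7: 'cap' -> MATCH
  Word 8: 'hat' -> no
Total matches: 3

3


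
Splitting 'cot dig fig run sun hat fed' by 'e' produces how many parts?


Splitting by 'e' breaks the string at each occurrence of the separator.
Text: 'cot dig fig run sun hat fed'
Parts after split:
  Part 1: 'cot dig fig run sun hat f'
  Part 2: 'd'
Total parts: 2

2


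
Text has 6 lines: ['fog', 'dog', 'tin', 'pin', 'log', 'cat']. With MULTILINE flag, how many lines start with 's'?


With MULTILINE flag, ^ matches the start of each line.
Lines: ['fog', 'dog', 'tin', 'pin', 'log', 'cat']
Checking which lines start with 's':
  Line 1: 'fog' -> no
  Line 2: 'dog' -> no
  Line 3: 'tin' -> no
  Line 4: 'pin' -> no
  Line 5: 'log' -> no
  Line 6: 'cat' -> no
Matching lines: []
Count: 0

0


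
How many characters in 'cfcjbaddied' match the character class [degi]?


Character class [degi] matches any of: {d, e, g, i}
Scanning string 'cfcjbaddied' character by character:
  pos 0: 'c' -> no
  pos 1: 'f' -> no
  pos 2: 'c' -> no
  pos 3: 'j' -> no
  pos 4: 'b' -> no
  pos 5: 'a' -> no
  pos 6: 'd' -> MATCH
  pos 7: 'd' -> MATCH
  pos 8: 'i' -> MATCH
  pos 9: 'e' -> MATCH
  pos 10: 'd' -> MATCH
Total matches: 5

5


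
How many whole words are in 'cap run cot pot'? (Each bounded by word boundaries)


Word boundaries (\b) mark the start/end of each word.
Text: 'cap run cot pot'
Splitting by whitespace:
  Word 1: 'cap'
  Word 2: 'run'
  Word 3: 'cot'
  Word 4: 'pot'
Total whole words: 4

4


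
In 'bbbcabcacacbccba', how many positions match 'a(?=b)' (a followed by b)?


Lookahead 'a(?=b)' matches 'a' only when followed by 'b'.
String: 'bbbcabcacacbccba'
Checking each position where char is 'a':
  pos 4: 'a' -> MATCH (next='b')
  pos 7: 'a' -> no (next='c')
  pos 9: 'a' -> no (next='c')
Matching positions: [4]
Count: 1

1


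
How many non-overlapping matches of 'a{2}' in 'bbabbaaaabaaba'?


Pattern 'a{2}' matches exactly 2 consecutive a's (greedy, non-overlapping).
String: 'bbabbaaaabaaba'
Scanning for runs of a's:
  Run at pos 2: 'a' (length 1) -> 0 match(es)
  Run at pos 5: 'aaaa' (length 4) -> 2 match(es)
  Run at pos 10: 'aa' (length 2) -> 1 match(es)
  Run at pos 13: 'a' (length 1) -> 0 match(es)
Matches found: ['aa', 'aa', 'aa']
Total: 3

3


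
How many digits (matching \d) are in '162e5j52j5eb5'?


\d matches any digit 0-9.
Scanning '162e5j52j5eb5':
  pos 0: '1' -> DIGIT
  pos 1: '6' -> DIGIT
  pos 2: '2' -> DIGIT
  pos 4: '5' -> DIGIT
  pos 6: '5' -> DIGIT
  pos 7: '2' -> DIGIT
  pos 9: '5' -> DIGIT
  pos 12: '5' -> DIGIT
Digits found: ['1', '6', '2', '5', '5', '2', '5', '5']
Total: 8

8


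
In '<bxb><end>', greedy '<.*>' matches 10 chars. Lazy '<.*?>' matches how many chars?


Greedy '<.*>' tries to match as MUCH as possible.
Lazy '<.*?>' tries to match as LITTLE as possible.

String: '<bxb><end>'
Greedy '<.*>' starts at first '<' and extends to the LAST '>': '<bxb><end>' (10 chars)
Lazy '<.*?>' starts at first '<' and stops at the FIRST '>': '<bxb>' (5 chars)

5


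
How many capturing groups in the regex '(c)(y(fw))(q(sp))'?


To count capturing groups, count each '(' that starts a group.
Pattern: '(c)(y(fw))(q(sp))'
Walking through the pattern:
  Position 0: '(' -> group #1
  Position 3: '(' -> group #2
  Position 5: '(' -> group #3
  Position 10: '(' -> group #4
  Position 12: '(' -> group #5
Total capturing groups: 5

5


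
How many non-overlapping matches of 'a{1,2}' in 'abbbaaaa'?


Pattern 'a{1,2}' matches between 1 and 2 consecutive a's (greedy).
String: 'abbbaaaa'
Finding runs of a's and applying greedy matching:
  Run at pos 0: 'a' (length 1)
  Run at pos 4: 'aaaa' (length 4)
Matches: ['a', 'aa', 'aa']
Count: 3

3


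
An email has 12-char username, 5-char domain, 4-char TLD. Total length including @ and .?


An email address has format: username@domain.tld
Username length: 12
'@' character: 1
Domain length: 5
'.' character: 1
TLD length: 4
Total = 12 + 1 + 5 + 1 + 4 = 23

23


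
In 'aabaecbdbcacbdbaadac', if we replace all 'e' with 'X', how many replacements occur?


re.sub('e', 'X', text) replaces every occurrence of 'e' with 'X'.
Text: 'aabaecbdbcacbdbaadac'
Scanning for 'e':
  pos 4: 'e' -> replacement #1
Total replacements: 1

1


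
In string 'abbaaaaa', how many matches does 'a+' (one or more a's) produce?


Pattern 'a+' matches one or more consecutive a's.
String: 'abbaaaaa'
Scanning for runs of a:
  Match 1: 'a' (length 1)
  Match 2: 'aaaaa' (length 5)
Total matches: 2

2


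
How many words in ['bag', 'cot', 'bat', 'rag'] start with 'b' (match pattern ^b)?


Pattern ^b anchors to start of word. Check which words begin with 'b':
  'bag' -> MATCH (starts with 'b')
  'cot' -> no
  'bat' -> MATCH (starts with 'b')
  'rag' -> no
Matching words: ['bag', 'bat']
Count: 2

2


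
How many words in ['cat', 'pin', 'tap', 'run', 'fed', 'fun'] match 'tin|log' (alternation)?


Alternation 'tin|log' matches either 'tin' or 'log'.
Checking each word:
  'cat' -> no
  'pin' -> no
  'tap' -> no
  'run' -> no
  'fed' -> no
  'fun' -> no
Matches: []
Count: 0

0


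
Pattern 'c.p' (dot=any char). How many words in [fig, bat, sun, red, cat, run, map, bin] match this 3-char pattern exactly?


Pattern 'c.p' means: starts with 'c', any single char, ends with 'p'.
Checking each word (must be exactly 3 chars):
  'fig' (len=3): no
  'bat' (len=3): no
  'sun' (len=3): no
  'red' (len=3): no
  'cat' (len=3): no
  'run' (len=3): no
  'map' (len=3): no
  'bin' (len=3): no
Matching words: []
Total: 0

0


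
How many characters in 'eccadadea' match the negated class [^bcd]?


Negated class [^bcd] matches any char NOT in {b, c, d}
Scanning 'eccadadea':
  pos 0: 'e' -> MATCH
  pos 1: 'c' -> no (excluded)
  pos 2: 'c' -> no (excluded)
  pos 3: 'a' -> MATCH
  pos 4: 'd' -> no (excluded)
  pos 5: 'a' -> MATCH
  pos 6: 'd' -> no (excluded)
  pos 7: 'e' -> MATCH
  pos 8: 'a' -> MATCH
Total matches: 5

5


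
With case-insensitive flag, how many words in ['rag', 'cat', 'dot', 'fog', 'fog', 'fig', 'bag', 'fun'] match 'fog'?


Case-insensitive matching: compare each word's lowercase form to 'fog'.
  'rag' -> lower='rag' -> no
  'cat' -> lower='cat' -> no
  'dot' -> lower='dot' -> no
  'fog' -> lower='fog' -> MATCH
  'fog' -> lower='fog' -> MATCH
  'fig' -> lower='fig' -> no
  'bag' -> lower='bag' -> no
  'fun' -> lower='fun' -> no
Matches: ['fog', 'fog']
Count: 2

2


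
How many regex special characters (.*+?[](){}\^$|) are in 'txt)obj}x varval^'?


Regex special characters are: . * + ? [ ] ( ) { } \ ^ $ |
Scanning 'txt)obj}x varval^':
  pos 3: ')' -> SPECIAL
  pos 7: '}' -> SPECIAL
  pos 16: '^' -> SPECIAL
Special chars found: [')', '}', '^']
Total: 3

3


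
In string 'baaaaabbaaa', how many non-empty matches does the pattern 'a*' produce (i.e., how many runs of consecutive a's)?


Pattern 'a*' matches zero or more a's. We want non-empty runs of consecutive a's.
String: 'baaaaabbaaa'
Walking through the string to find runs of a's:
  Run 1: positions 1-5 -> 'aaaaa'
  Run 2: positions 8-10 -> 'aaa'
Non-empty runs found: ['aaaaa', 'aaa']
Count: 2

2


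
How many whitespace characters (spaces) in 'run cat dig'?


\s matches whitespace characters (spaces, tabs, etc.).
Text: 'run cat dig'
This text has 3 words separated by spaces.
Number of spaces = number of words - 1 = 3 - 1 = 2

2


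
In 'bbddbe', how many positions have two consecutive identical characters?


Looking for consecutive identical characters in 'bbddbe':
  pos 0-1: 'b' vs 'b' -> MATCH ('bb')
  pos 1-2: 'b' vs 'd' -> different
  pos 2-3: 'd' vs 'd' -> MATCH ('dd')
  pos 3-4: 'd' vs 'b' -> different
  pos 4-5: 'b' vs 'e' -> different
Consecutive identical pairs: ['bb', 'dd']
Count: 2

2


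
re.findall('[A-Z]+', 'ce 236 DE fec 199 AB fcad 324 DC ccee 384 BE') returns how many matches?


Pattern '[A-Z]+' finds one or more uppercase letters.
Text: 'ce 236 DE fec 199 AB fcad 324 DC ccee 384 BE'
Scanning for matches:
  Match 1: 'DE'
  Match 2: 'AB'
  Match 3: 'DC'
  Match 4: 'BE'
Total matches: 4

4


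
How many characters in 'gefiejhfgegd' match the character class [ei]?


Character class [ei] matches any of: {e, i}
Scanning string 'gefiejhfgegd' character by character:
  pos 0: 'g' -> no
  pos 1: 'e' -> MATCH
  pos 2: 'f' -> no
  pos 3: 'i' -> MATCH
  pos 4: 'e' -> MATCH
  pos 5: 'j' -> no
  pos 6: 'h' -> no
  pos 7: 'f' -> no
  pos 8: 'g' -> no
  pos 9: 'e' -> MATCH
  pos 10: 'g' -> no
  pos 11: 'd' -> no
Total matches: 4

4


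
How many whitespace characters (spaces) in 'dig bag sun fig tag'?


\s matches whitespace characters (spaces, tabs, etc.).
Text: 'dig bag sun fig tag'
This text has 5 words separated by spaces.
Number of spaces = number of words - 1 = 5 - 1 = 4

4


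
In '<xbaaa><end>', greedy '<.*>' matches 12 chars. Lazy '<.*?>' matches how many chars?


Greedy '<.*>' tries to match as MUCH as possible.
Lazy '<.*?>' tries to match as LITTLE as possible.

String: '<xbaaa><end>'
Greedy '<.*>' starts at first '<' and extends to the LAST '>': '<xbaaa><end>' (12 chars)
Lazy '<.*?>' starts at first '<' and stops at the FIRST '>': '<xbaaa>' (7 chars)

7


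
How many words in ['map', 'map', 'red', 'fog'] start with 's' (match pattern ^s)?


Pattern ^s anchors to start of word. Check which words begin with 's':
  'map' -> no
  'map' -> no
  'red' -> no
  'fog' -> no
Matching words: []
Count: 0

0


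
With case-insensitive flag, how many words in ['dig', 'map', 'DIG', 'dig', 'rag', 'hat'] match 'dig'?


Case-insensitive matching: compare each word's lowercase form to 'dig'.
  'dig' -> lower='dig' -> MATCH
  'map' -> lower='map' -> no
  'DIG' -> lower='dig' -> MATCH
  'dig' -> lower='dig' -> MATCH
  'rag' -> lower='rag' -> no
  'hat' -> lower='hat' -> no
Matches: ['dig', 'DIG', 'dig']
Count: 3

3


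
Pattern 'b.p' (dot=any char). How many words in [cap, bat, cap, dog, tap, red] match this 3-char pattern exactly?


Pattern 'b.p' means: starts with 'b', any single char, ends with 'p'.
Checking each word (must be exactly 3 chars):
  'cap' (len=3): no
  'bat' (len=3): no
  'cap' (len=3): no
  'dog' (len=3): no
  'tap' (len=3): no
  'red' (len=3): no
Matching words: []
Total: 0

0


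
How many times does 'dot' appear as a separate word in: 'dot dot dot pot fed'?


Scanning each word for exact match 'dot':
  Word 1: 'dot' -> MATCH
  Word 2: 'dot' -> MATCH
  Word 3: 'dot' -> MATCH
  Word 4: 'pot' -> no
  Word 5: 'fed' -> no
Total matches: 3

3


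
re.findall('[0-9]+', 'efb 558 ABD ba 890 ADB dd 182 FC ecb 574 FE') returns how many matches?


Pattern '[0-9]+' finds one or more digits.
Text: 'efb 558 ABD ba 890 ADB dd 182 FC ecb 574 FE'
Scanning for matches:
  Match 1: '558'
  Match 2: '890'
  Match 3: '182'
  Match 4: '574'
Total matches: 4

4


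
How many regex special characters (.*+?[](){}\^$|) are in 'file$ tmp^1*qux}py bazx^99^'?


Regex special characters are: . * + ? [ ] ( ) { } \ ^ $ |
Scanning 'file$ tmp^1*qux}py bazx^99^':
  pos 4: '$' -> SPECIAL
  pos 9: '^' -> SPECIAL
  pos 11: '*' -> SPECIAL
  pos 15: '}' -> SPECIAL
  pos 23: '^' -> SPECIAL
  pos 26: '^' -> SPECIAL
Special chars found: ['$', '^', '*', '}', '^', '^']
Total: 6

6


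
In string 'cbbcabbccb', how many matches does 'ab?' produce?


Pattern 'ab?' matches 'a' optionally followed by 'b'.
String: 'cbbcabbccb'
Scanning left to right for 'a' then checking next char:
  Match 1: 'ab' (a followed by b)
Total matches: 1

1


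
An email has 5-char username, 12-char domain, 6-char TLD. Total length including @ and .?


An email address has format: username@domain.tld
Username length: 5
'@' character: 1
Domain length: 12
'.' character: 1
TLD length: 6
Total = 5 + 1 + 12 + 1 + 6 = 25

25


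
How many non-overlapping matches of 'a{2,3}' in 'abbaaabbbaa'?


Pattern 'a{2,3}' matches between 2 and 3 consecutive a's (greedy).
String: 'abbaaabbbaa'
Finding runs of a's and applying greedy matching:
  Run at pos 0: 'a' (length 1)
  Run at pos 3: 'aaa' (length 3)
  Run at pos 9: 'aa' (length 2)
Matches: ['aaa', 'aa']
Count: 2

2


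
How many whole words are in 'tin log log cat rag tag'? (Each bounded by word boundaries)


Word boundaries (\b) mark the start/end of each word.
Text: 'tin log log cat rag tag'
Splitting by whitespace:
  Word 1: 'tin'
  Word 2: 'log'
  Word 3: 'log'
  Word 4: 'cat'
  Word 5: 'rag'
  Word 6: 'tag'
Total whole words: 6

6


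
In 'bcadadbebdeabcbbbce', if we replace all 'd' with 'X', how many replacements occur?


re.sub('d', 'X', text) replaces every occurrence of 'd' with 'X'.
Text: 'bcadadbebdeabcbbbce'
Scanning for 'd':
  pos 3: 'd' -> replacement #1
  pos 5: 'd' -> replacement #2
  pos 9: 'd' -> replacement #3
Total replacements: 3

3


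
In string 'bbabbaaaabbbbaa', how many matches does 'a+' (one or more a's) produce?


Pattern 'a+' matches one or more consecutive a's.
String: 'bbabbaaaabbbbaa'
Scanning for runs of a:
  Match 1: 'a' (length 1)
  Match 2: 'aaaa' (length 4)
  Match 3: 'aa' (length 2)
Total matches: 3

3


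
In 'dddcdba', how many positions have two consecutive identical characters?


Looking for consecutive identical characters in 'dddcdba':
  pos 0-1: 'd' vs 'd' -> MATCH ('dd')
  pos 1-2: 'd' vs 'd' -> MATCH ('dd')
  pos 2-3: 'd' vs 'c' -> different
  pos 3-4: 'c' vs 'd' -> different
  pos 4-5: 'd' vs 'b' -> different
  pos 5-6: 'b' vs 'a' -> different
Consecutive identical pairs: ['dd', 'dd']
Count: 2

2


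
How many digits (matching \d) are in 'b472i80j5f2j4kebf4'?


\d matches any digit 0-9.
Scanning 'b472i80j5f2j4kebf4':
  pos 1: '4' -> DIGIT
  pos 2: '7' -> DIGIT
  pos 3: '2' -> DIGIT
  pos 5: '8' -> DIGIT
  pos 6: '0' -> DIGIT
  pos 8: '5' -> DIGIT
  pos 10: '2' -> DIGIT
  pos 12: '4' -> DIGIT
  pos 17: '4' -> DIGIT
Digits found: ['4', '7', '2', '8', '0', '5', '2', '4', '4']
Total: 9

9


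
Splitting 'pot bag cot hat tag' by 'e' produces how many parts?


Splitting by 'e' breaks the string at each occurrence of the separator.
Text: 'pot bag cot hat tag'
Parts after split:
  Part 1: 'pot bag cot hat tag'
Total parts: 1

1


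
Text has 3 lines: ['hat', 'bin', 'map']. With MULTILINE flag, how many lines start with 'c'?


With MULTILINE flag, ^ matches the start of each line.
Lines: ['hat', 'bin', 'map']
Checking which lines start with 'c':
  Line 1: 'hat' -> no
  Line 2: 'bin' -> no
  Line 3: 'map' -> no
Matching lines: []
Count: 0

0


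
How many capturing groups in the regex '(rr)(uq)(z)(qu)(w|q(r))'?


To count capturing groups, count each '(' that starts a group.
Pattern: '(rr)(uq)(z)(qu)(w|q(r))'
Walking through the pattern:
  Position 0: '(' -> group #1
  Position 4: '(' -> group #2
  Position 8: '(' -> group #3
  Position 11: '(' -> group #4
  Position 15: '(' -> group #5
  Position 19: '(' -> group #6
Total capturing groups: 6

6


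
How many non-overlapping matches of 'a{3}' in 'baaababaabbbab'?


Pattern 'a{3}' matches exactly 3 consecutive a's (greedy, non-overlapping).
String: 'baaababaabbbab'
Scanning for runs of a's:
  Run at pos 1: 'aaa' (length 3) -> 1 match(es)
  Run at pos 5: 'a' (length 1) -> 0 match(es)
  Run at pos 7: 'aa' (length 2) -> 0 match(es)
  Run at pos 12: 'a' (length 1) -> 0 match(es)
Matches found: ['aaa']
Total: 1

1


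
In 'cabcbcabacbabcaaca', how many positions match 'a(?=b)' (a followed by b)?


Lookahead 'a(?=b)' matches 'a' only when followed by 'b'.
String: 'cabcbcabacbabcaaca'
Checking each position where char is 'a':
  pos 1: 'a' -> MATCH (next='b')
  pos 6: 'a' -> MATCH (next='b')
  pos 8: 'a' -> no (next='c')
  pos 11: 'a' -> MATCH (next='b')
  pos 14: 'a' -> no (next='a')
  pos 15: 'a' -> no (next='c')
Matching positions: [1, 6, 11]
Count: 3

3


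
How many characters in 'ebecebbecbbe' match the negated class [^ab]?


Negated class [^ab] matches any char NOT in {a, b}
Scanning 'ebecebbecbbe':
  pos 0: 'e' -> MATCH
  pos 1: 'b' -> no (excluded)
  pos 2: 'e' -> MATCH
  pos 3: 'c' -> MATCH
  pos 4: 'e' -> MATCH
  pos 5: 'b' -> no (excluded)
  pos 6: 'b' -> no (excluded)
  pos 7: 'e' -> MATCH
  pos 8: 'c' -> MATCH
  pos 9: 'b' -> no (excluded)
  pos 10: 'b' -> no (excluded)
  pos 11: 'e' -> MATCH
Total matches: 7

7


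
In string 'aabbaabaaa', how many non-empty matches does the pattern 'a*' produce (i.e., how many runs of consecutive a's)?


Pattern 'a*' matches zero or more a's. We want non-empty runs of consecutive a's.
String: 'aabbaabaaa'
Walking through the string to find runs of a's:
  Run 1: positions 0-1 -> 'aa'
  Run 2: positions 4-5 -> 'aa'
  Run 3: positions 7-9 -> 'aaa'
Non-empty runs found: ['aa', 'aa', 'aaa']
Count: 3

3


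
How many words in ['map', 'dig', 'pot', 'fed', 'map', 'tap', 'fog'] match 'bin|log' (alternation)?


Alternation 'bin|log' matches either 'bin' or 'log'.
Checking each word:
  'map' -> no
  'dig' -> no
  'pot' -> no
  'fed' -> no
  'map' -> no
  'tap' -> no
  'fog' -> no
Matches: []
Count: 0

0


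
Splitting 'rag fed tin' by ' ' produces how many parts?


Splitting by ' ' breaks the string at each occurrence of the separator.
Text: 'rag fed tin'
Parts after split:
  Part 1: 'rag'
  Part 2: 'fed'
  Part 3: 'tin'
Total parts: 3

3


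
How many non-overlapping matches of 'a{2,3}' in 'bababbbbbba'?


Pattern 'a{2,3}' matches between 2 and 3 consecutive a's (greedy).
String: 'bababbbbbba'
Finding runs of a's and applying greedy matching:
  Run at pos 1: 'a' (length 1)
  Run at pos 3: 'a' (length 1)
  Run at pos 10: 'a' (length 1)
Matches: []
Count: 0

0


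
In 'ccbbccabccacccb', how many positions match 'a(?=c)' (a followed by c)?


Lookahead 'a(?=c)' matches 'a' only when followed by 'c'.
String: 'ccbbccabccacccb'
Checking each position where char is 'a':
  pos 6: 'a' -> no (next='b')
  pos 10: 'a' -> MATCH (next='c')
Matching positions: [10]
Count: 1

1


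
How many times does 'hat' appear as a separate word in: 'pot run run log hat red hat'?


Scanning each word for exact match 'hat':
  Word 1: 'pot' -> no
  Word 2: 'run' -> no
  Word 3: 'run' -> no
  Word 4: 'log' -> no
  Word 5: 'hat' -> MATCH
  Word 6: 'red' -> no
  Word 7: 'hat' -> MATCH
Total matches: 2

2


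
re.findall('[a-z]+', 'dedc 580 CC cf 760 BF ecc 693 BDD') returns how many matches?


Pattern '[a-z]+' finds one or more lowercase letters.
Text: 'dedc 580 CC cf 760 BF ecc 693 BDD'
Scanning for matches:
  Match 1: 'dedc'
  Match 2: 'cf'
  Match 3: 'ecc'
Total matches: 3

3


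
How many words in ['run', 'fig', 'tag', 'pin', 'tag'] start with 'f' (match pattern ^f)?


Pattern ^f anchors to start of word. Check which words begin with 'f':
  'run' -> no
  'fig' -> MATCH (starts with 'f')
  'tag' -> no
  'pin' -> no
  'tag' -> no
Matching words: ['fig']
Count: 1

1


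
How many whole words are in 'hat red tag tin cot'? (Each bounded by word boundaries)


Word boundaries (\b) mark the start/end of each word.
Text: 'hat red tag tin cot'
Splitting by whitespace:
  Word 1: 'hat'
  Word 2: 'red'
  Word 3: 'tag'
  Word 4: 'tin'
  Word 5: 'cot'
Total whole words: 5

5


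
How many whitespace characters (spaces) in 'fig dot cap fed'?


\s matches whitespace characters (spaces, tabs, etc.).
Text: 'fig dot cap fed'
This text has 4 words separated by spaces.
Number of spaces = number of words - 1 = 4 - 1 = 3

3


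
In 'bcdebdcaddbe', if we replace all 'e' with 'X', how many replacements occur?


re.sub('e', 'X', text) replaces every occurrence of 'e' with 'X'.
Text: 'bcdebdcaddbe'
Scanning for 'e':
  pos 3: 'e' -> replacement #1
  pos 11: 'e' -> replacement #2
Total replacements: 2

2


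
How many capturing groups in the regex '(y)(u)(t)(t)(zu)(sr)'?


To count capturing groups, count each '(' that starts a group.
Pattern: '(y)(u)(t)(t)(zu)(sr)'
Walking through the pattern:
  Position 0: '(' -> group #1
  Position 3: '(' -> group #2
  Position 6: '(' -> group #3
  Position 9: '(' -> group #4
  Position 12: '(' -> group #5
  Position 16: '(' -> group #6
Total capturing groups: 6

6


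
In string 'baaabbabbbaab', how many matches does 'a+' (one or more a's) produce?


Pattern 'a+' matches one or more consecutive a's.
String: 'baaabbabbbaab'
Scanning for runs of a:
  Match 1: 'aaa' (length 3)
  Match 2: 'a' (length 1)
  Match 3: 'aa' (length 2)
Total matches: 3

3


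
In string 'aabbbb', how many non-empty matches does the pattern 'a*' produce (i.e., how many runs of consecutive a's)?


Pattern 'a*' matches zero or more a's. We want non-empty runs of consecutive a's.
String: 'aabbbb'
Walking through the string to find runs of a's:
  Run 1: positions 0-1 -> 'aa'
Non-empty runs found: ['aa']
Count: 1

1


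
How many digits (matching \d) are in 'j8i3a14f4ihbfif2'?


\d matches any digit 0-9.
Scanning 'j8i3a14f4ihbfif2':
  pos 1: '8' -> DIGIT
  pos 3: '3' -> DIGIT
  pos 5: '1' -> DIGIT
  pos 6: '4' -> DIGIT
  pos 8: '4' -> DIGIT
  pos 15: '2' -> DIGIT
Digits found: ['8', '3', '1', '4', '4', '2']
Total: 6

6


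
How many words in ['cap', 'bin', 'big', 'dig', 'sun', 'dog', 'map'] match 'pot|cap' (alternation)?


Alternation 'pot|cap' matches either 'pot' or 'cap'.
Checking each word:
  'cap' -> MATCH
  'bin' -> no
  'big' -> no
  'dig' -> no
  'sun' -> no
  'dog' -> no
  'map' -> no
Matches: ['cap']
Count: 1

1
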